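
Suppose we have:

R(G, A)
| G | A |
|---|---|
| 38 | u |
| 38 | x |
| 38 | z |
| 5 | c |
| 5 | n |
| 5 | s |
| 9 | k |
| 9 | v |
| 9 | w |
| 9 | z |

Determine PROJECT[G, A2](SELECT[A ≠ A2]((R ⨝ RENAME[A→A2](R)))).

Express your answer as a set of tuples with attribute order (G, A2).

ρ[A→A2]: schema becomes (G, A2); tuples unchanged.
Natural join on G: {(38, u, u), (38, u, x), (38, u, z), (38, x, u), (38, x, x), (38, x, z), (38, z, u), (38, z, x), (38, z, z), (5, c, c), (5, c, n), (5, c, s), (5, n, c), (5, n, n), (5, n, s), (5, s, c), (5, s, n), (5, s, s), (9, k, k), (9, k, v), (9, k, w), (9, k, z), (9, v, k), (9, v, v), (9, v, w), (9, v, z), (9, w, k), (9, w, v), (9, w, w), (9, w, z), (9, z, k), (9, z, v), (9, z, w), (9, z, z)}
σ[A ≠ A2]: keep tuples satisfying A ≠ A2 → {(38, u, x), (38, u, z), (38, x, u), (38, x, z), (38, z, u), (38, z, x), (5, c, n), (5, c, s), (5, n, c), (5, n, s), (5, s, c), (5, s, n), (9, k, v), (9, k, w), (9, k, z), (9, v, k), (9, v, w), (9, v, z), (9, w, k), (9, w, v), (9, w, z), (9, z, k), (9, z, v), (9, z, w)}
π_{G, A2} gives {(38, u), (38, x), (38, z), (5, c), (5, n), (5, s), (9, k), (9, v), (9, w), (9, z)} (14 duplicate(s) eliminated).

{(38, u), (38, x), (38, z), (5, c), (5, n), (5, s), (9, k), (9, v), (9, w), (9, z)}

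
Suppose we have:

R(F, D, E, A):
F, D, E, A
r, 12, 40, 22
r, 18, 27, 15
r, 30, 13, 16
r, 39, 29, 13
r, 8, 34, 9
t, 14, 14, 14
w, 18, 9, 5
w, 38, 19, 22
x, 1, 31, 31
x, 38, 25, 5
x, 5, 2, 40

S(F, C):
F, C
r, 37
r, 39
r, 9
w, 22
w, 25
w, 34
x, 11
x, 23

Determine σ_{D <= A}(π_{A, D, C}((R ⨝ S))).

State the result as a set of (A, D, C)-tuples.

{(22, 12, 37), (22, 12, 39), (22, 12, 9), (31, 1, 11), (31, 1, 23), (40, 5, 11), (40, 5, 23), (9, 8, 37), (9, 8, 39), (9, 8, 9)}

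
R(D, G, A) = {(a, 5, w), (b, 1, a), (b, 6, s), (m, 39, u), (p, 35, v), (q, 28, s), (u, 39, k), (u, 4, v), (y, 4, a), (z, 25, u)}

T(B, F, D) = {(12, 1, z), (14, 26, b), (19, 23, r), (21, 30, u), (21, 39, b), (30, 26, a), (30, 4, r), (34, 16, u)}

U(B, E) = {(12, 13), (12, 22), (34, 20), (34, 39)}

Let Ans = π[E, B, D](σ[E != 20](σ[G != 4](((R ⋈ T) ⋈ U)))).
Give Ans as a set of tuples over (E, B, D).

Joining R and T on D yields {(a, 5, w, 30, 26), (b, 1, a, 14, 26), (b, 1, a, 21, 39), (b, 6, s, 14, 26), (b, 6, s, 21, 39), (u, 39, k, 21, 30), (u, 39, k, 34, 16), (u, 4, v, 21, 30), (u, 4, v, 34, 16), (z, 25, u, 12, 1)}.
Joining (R ⋈ T) and U on B yields {(u, 39, k, 34, 16, 20), (u, 39, k, 34, 16, 39), (u, 4, v, 34, 16, 20), (u, 4, v, 34, 16, 39), (z, 25, u, 12, 1, 13), (z, 25, u, 12, 1, 22)}.
Apply σ_{G != 4}; surviving tuples: {(u, 39, k, 34, 16, 20), (u, 39, k, 34, 16, 39), (z, 25, u, 12, 1, 13), (z, 25, u, 12, 1, 22)}
Apply σ_{E != 20}; surviving tuples: {(u, 39, k, 34, 16, 39), (z, 25, u, 12, 1, 13), (z, 25, u, 12, 1, 22)}
Projecting to E, B, D: {(13, 12, z), (22, 12, z), (39, 34, u)}

{(13, 12, z), (22, 12, z), (39, 34, u)}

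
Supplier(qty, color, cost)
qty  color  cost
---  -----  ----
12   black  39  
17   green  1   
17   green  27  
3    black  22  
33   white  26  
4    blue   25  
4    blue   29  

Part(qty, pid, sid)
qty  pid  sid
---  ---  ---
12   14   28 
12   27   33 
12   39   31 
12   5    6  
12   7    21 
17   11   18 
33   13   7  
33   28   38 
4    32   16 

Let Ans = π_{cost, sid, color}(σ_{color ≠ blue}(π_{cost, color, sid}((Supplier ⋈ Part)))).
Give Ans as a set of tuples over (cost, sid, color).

Natural join on qty: {(12, black, 39, 14, 28), (12, black, 39, 27, 33), (12, black, 39, 39, 31), (12, black, 39, 5, 6), (12, black, 39, 7, 21), (17, green, 1, 11, 18), (17, green, 27, 11, 18), (33, white, 26, 13, 7), (33, white, 26, 28, 38), (4, blue, 25, 32, 16), (4, blue, 29, 32, 16)}
π[cost, color, sid]: project onto (cost, color, sid) → {(1, green, 18), (25, blue, 16), (26, white, 38), (26, white, 7), (27, green, 18), (29, blue, 16), (39, black, 21), (39, black, 28), (39, black, 31), (39, black, 33), (39, black, 6)}
σ[color ≠ blue]: keep tuples satisfying color ≠ blue → {(1, green, 18), (26, white, 38), (26, white, 7), (27, green, 18), (39, black, 21), (39, black, 28), (39, black, 31), (39, black, 33), (39, black, 6)}
π[cost, sid, color]: project onto (cost, sid, color) → {(1, 18, green), (26, 38, white), (26, 7, white), (27, 18, green), (39, 21, black), (39, 28, black), (39, 31, black), (39, 33, black), (39, 6, black)}

{(1, 18, green), (26, 38, white), (26, 7, white), (27, 18, green), (39, 21, black), (39, 28, black), (39, 31, black), (39, 33, black), (39, 6, black)}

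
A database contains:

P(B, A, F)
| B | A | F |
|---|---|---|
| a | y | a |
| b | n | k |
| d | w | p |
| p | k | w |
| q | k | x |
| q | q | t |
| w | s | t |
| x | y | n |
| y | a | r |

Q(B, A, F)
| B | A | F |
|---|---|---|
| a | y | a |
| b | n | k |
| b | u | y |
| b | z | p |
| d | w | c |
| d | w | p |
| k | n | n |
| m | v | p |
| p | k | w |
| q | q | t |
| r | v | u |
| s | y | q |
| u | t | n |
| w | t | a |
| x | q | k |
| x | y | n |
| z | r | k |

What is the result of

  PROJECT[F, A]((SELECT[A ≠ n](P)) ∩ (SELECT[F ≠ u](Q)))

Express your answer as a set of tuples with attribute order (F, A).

σ[A ≠ n]: keep tuples satisfying A ≠ n → {(a, y, a), (d, w, p), (p, k, w), (q, k, x), (q, q, t), (w, s, t), (x, y, n), (y, a, r)}
σ[F ≠ u]: keep tuples satisfying F ≠ u → {(a, y, a), (b, n, k), (b, u, y), (b, z, p), (d, w, c), (d, w, p), (k, n, n), (m, v, p), (p, k, w), (q, q, t), (s, y, q), (u, t, n), (w, t, a), (x, q, k), (x, y, n), (z, r, k)}
Set intersection of the two operands is {(a, y, a), (d, w, p), (p, k, w), (q, q, t), (x, y, n)}.
Projecting to F, A: {(a, y), (n, y), (p, w), (t, q), (w, k)}

{(a, y), (n, y), (p, w), (t, q), (w, k)}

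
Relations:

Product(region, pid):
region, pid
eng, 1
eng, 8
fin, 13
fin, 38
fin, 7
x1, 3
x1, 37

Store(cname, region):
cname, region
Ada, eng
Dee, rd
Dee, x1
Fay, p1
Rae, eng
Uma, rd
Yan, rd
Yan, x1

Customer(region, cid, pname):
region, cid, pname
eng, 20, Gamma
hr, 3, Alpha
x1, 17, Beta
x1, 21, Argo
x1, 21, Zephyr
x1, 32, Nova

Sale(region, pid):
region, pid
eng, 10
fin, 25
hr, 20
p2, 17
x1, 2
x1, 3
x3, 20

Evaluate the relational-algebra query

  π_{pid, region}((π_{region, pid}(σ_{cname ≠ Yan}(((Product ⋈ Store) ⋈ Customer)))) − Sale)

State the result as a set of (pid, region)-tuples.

{(1, eng), (37, x1), (8, eng)}

Product ⋈ Store (natural join on region): {(eng, 1, Ada), (eng, 1, Rae), (eng, 8, Ada), (eng, 8, Rae), (x1, 3, Dee), (x1, 3, Yan), (x1, 37, Dee), (x1, 37, Yan)}
(Product ⋈ Store) ⋈ Customer (natural join on region): {(eng, 1, Ada, 20, Gamma), (eng, 1, Rae, 20, Gamma), (eng, 8, Ada, 20, Gamma), (eng, 8, Rae, 20, Gamma), (x1, 3, Dee, 17, Beta), (x1, 3, Dee, 21, Argo), (x1, 3, Dee, 21, Zephyr), (x1, 3, Dee, 32, Nova), (x1, 3, Yan, 17, Beta), (x1, 3, Yan, 21, Argo), (x1, 3, Yan, 21, Zephyr), (x1, 3, Yan, 32, Nova), (x1, 37, Dee, 17, Beta), (x1, 37, Dee, 21, Argo), (x1, 37, Dee, 21, Zephyr), (x1, 37, Dee, 32, Nova), (x1, 37, Yan, 17, Beta), (x1, 37, Yan, 21, Argo), (x1, 37, Yan, 21, Zephyr), (x1, 37, Yan, 32, Nova)}
Apply σ_{cname ≠ Yan}; surviving tuples: {(eng, 1, Ada, 20, Gamma), (eng, 1, Rae, 20, Gamma), (eng, 8, Ada, 20, Gamma), (eng, 8, Rae, 20, Gamma), (x1, 3, Dee, 17, Beta), (x1, 3, Dee, 21, Argo), (x1, 3, Dee, 21, Zephyr), (x1, 3, Dee, 32, Nova), (x1, 37, Dee, 17, Beta), (x1, 37, Dee, 21, Argo), (x1, 37, Dee, 21, Zephyr), (x1, 37, Dee, 32, Nova)}
π_{region, pid} gives {(eng, 1), (eng, 8), (x1, 3), (x1, 37)} (8 duplicate(s) eliminated).
Taking the difference: {(eng, 1), (eng, 8), (x1, 37)}
π_{pid, region} gives {(1, eng), (37, x1), (8, eng)}.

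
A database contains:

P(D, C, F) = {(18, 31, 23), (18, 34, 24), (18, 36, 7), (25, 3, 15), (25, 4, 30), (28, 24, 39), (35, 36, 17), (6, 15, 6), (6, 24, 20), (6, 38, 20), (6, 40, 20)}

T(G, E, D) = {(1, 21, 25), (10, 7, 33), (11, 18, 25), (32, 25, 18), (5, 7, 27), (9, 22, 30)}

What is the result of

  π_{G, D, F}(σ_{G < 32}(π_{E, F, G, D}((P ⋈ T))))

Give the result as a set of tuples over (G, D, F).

{(1, 25, 15), (1, 25, 30), (11, 25, 15), (11, 25, 30)}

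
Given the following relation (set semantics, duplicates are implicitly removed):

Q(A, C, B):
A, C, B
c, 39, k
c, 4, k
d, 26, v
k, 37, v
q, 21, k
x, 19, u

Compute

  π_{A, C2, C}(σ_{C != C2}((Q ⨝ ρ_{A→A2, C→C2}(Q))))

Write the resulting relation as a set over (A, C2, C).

ρ[A→A2, C→C2]: schema becomes (A2, C2, B); tuples unchanged.
Q ⋈ ρ_{A→A2, C→C2}(Q) (natural join on B): {(c, 39, k, c, 39), (c, 39, k, c, 4), (c, 39, k, q, 21), (c, 4, k, c, 39), (c, 4, k, c, 4), (c, 4, k, q, 21), (d, 26, v, d, 26), (d, 26, v, k, 37), (k, 37, v, d, 26), (k, 37, v, k, 37), (q, 21, k, c, 39), (q, 21, k, c, 4), (q, 21, k, q, 21), (x, 19, u, x, 19)}
Filtering on C != C2 leaves {(c, 39, k, c, 4), (c, 39, k, q, 21), (c, 4, k, c, 39), (c, 4, k, q, 21), (d, 26, v, k, 37), (k, 37, v, d, 26), (q, 21, k, c, 39), (q, 21, k, c, 4)}.
Projecting to A, C2, C: {(c, 21, 39), (c, 21, 4), (c, 39, 4), (c, 4, 39), (d, 37, 26), (k, 26, 37), (q, 39, 21), (q, 4, 21)}

{(c, 21, 39), (c, 21, 4), (c, 39, 4), (c, 4, 39), (d, 37, 26), (k, 26, 37), (q, 39, 21), (q, 4, 21)}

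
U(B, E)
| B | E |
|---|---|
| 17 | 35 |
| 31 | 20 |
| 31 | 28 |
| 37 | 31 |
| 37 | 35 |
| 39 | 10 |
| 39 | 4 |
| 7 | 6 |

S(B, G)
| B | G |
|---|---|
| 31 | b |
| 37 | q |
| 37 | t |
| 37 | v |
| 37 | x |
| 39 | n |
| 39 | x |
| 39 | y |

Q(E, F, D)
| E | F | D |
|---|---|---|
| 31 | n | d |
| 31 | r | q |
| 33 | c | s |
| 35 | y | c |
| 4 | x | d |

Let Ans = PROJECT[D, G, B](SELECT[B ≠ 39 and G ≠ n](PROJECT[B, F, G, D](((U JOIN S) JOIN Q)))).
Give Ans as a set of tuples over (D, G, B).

{(c, q, 37), (c, t, 37), (c, v, 37), (c, x, 37), (d, q, 37), (d, t, 37), (d, v, 37), (d, x, 37), (q, q, 37), (q, t, 37), (q, v, 37), (q, x, 37)}

U ⋈ S (natural join on B): {(31, 20, b), (31, 28, b), (37, 31, q), (37, 31, t), (37, 31, v), (37, 31, x), (37, 35, q), (37, 35, t), (37, 35, v), (37, 35, x), (39, 10, n), (39, 10, x), (39, 10, y), (39, 4, n), (39, 4, x), (39, 4, y)}
(U JOIN S) ⋈ Q (natural join on E): {(37, 31, q, n, d), (37, 31, q, r, q), (37, 31, t, n, d), (37, 31, t, r, q), (37, 31, v, n, d), (37, 31, v, r, q), (37, 31, x, n, d), (37, 31, x, r, q), (37, 35, q, y, c), (37, 35, t, y, c), (37, 35, v, y, c), (37, 35, x, y, c), (39, 4, n, x, d), (39, 4, x, x, d), (39, 4, y, x, d)}
π_{B, F, G, D} gives {(37, n, q, d), (37, n, t, d), (37, n, v, d), (37, n, x, d), (37, r, q, q), (37, r, t, q), (37, r, v, q), (37, r, x, q), (37, y, q, c), (37, y, t, c), (37, y, v, c), (37, y, x, c), (39, x, n, d), (39, x, x, d), (39, x, y, d)}.
Apply σ_{B ≠ 39 and G ≠ n}; surviving tuples: {(37, n, q, d), (37, n, t, d), (37, n, v, d), (37, n, x, d), (37, r, q, q), (37, r, t, q), (37, r, v, q), (37, r, x, q), (37, y, q, c), (37, y, t, c), (37, y, v, c), (37, y, x, c)}
π_{D, G, B} gives {(c, q, 37), (c, t, 37), (c, v, 37), (c, x, 37), (d, q, 37), (d, t, 37), (d, v, 37), (d, x, 37), (q, q, 37), (q, t, 37), (q, v, 37), (q, x, 37)}.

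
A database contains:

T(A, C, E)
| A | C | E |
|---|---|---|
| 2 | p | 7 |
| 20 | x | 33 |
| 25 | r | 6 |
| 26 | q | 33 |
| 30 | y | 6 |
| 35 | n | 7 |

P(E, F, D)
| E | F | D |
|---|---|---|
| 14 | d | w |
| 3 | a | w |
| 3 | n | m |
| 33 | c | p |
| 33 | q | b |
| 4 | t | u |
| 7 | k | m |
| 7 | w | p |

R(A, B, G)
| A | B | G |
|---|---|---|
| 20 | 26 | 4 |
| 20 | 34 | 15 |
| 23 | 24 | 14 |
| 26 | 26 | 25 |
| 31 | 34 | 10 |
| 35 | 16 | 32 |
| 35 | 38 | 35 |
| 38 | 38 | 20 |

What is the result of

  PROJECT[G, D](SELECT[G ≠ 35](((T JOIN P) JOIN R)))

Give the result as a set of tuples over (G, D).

T ⋈ P (natural join on E): {(2, p, 7, k, m), (2, p, 7, w, p), (20, x, 33, c, p), (20, x, 33, q, b), (26, q, 33, c, p), (26, q, 33, q, b), (35, n, 7, k, m), (35, n, 7, w, p)}
(T JOIN P) ⋈ R (natural join on A): {(20, x, 33, c, p, 26, 4), (20, x, 33, c, p, 34, 15), (20, x, 33, q, b, 26, 4), (20, x, 33, q, b, 34, 15), (26, q, 33, c, p, 26, 25), (26, q, 33, q, b, 26, 25), (35, n, 7, k, m, 16, 32), (35, n, 7, k, m, 38, 35), (35, n, 7, w, p, 16, 32), (35, n, 7, w, p, 38, 35)}
σ[G ≠ 35]: keep tuples satisfying G ≠ 35 → {(20, x, 33, c, p, 26, 4), (20, x, 33, c, p, 34, 15), (20, x, 33, q, b, 26, 4), (20, x, 33, q, b, 34, 15), (26, q, 33, c, p, 26, 25), (26, q, 33, q, b, 26, 25), (35, n, 7, k, m, 16, 32), (35, n, 7, w, p, 16, 32)}
π_{G, D} gives {(15, b), (15, p), (25, b), (25, p), (32, m), (32, p), (4, b), (4, p)}.

{(15, b), (15, p), (25, b), (25, p), (32, m), (32, p), (4, b), (4, p)}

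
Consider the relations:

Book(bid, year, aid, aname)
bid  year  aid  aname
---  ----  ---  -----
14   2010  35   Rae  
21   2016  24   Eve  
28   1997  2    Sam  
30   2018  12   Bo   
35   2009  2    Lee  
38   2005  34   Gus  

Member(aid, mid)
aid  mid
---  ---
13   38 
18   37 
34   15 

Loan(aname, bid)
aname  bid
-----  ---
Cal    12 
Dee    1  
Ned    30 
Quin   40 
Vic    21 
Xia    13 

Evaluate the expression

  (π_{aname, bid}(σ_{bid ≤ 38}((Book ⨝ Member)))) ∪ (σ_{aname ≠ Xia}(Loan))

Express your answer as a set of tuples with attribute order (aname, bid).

Book ⋈ Member (natural join on aid): {(38, 2005, 34, Gus, 15)}
Filtering on bid ≤ 38 leaves {(38, 2005, 34, Gus, 15)}.
π[aname, bid]: project onto (aname, bid) → {(Gus, 38)}
Filtering on aname ≠ Xia leaves {(Cal, 12), (Dee, 1), (Ned, 30), (Quin, 40), (Vic, 21)}.
Taking the union: {(Cal, 12), (Dee, 1), (Gus, 38), (Ned, 30), (Quin, 40), (Vic, 21)}

{(Cal, 12), (Dee, 1), (Gus, 38), (Ned, 30), (Quin, 40), (Vic, 21)}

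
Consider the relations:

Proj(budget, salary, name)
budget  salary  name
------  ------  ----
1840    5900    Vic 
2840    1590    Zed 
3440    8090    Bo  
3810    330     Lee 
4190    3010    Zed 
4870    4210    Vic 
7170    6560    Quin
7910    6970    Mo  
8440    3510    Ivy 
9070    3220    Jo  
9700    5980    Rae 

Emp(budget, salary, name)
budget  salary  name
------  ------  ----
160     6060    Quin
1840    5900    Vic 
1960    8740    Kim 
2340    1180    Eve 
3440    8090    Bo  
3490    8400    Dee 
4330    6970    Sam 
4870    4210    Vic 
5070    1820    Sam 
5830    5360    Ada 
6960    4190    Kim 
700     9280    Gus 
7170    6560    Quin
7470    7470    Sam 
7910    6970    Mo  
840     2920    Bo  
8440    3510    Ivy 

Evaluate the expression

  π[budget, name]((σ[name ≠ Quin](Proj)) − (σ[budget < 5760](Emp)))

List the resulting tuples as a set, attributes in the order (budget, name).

{(2840, Zed), (3810, Lee), (4190, Zed), (7910, Mo), (8440, Ivy), (9070, Jo), (9700, Rae)}

Filtering on name ≠ Quin leaves {(1840, 5900, Vic), (2840, 1590, Zed), (3440, 8090, Bo), (3810, 330, Lee), (4190, 3010, Zed), (4870, 4210, Vic), (7910, 6970, Mo), (8440, 3510, Ivy), (9070, 3220, Jo), (9700, 5980, Rae)}.
Filtering on budget < 5760 leaves {(160, 6060, Quin), (1840, 5900, Vic), (1960, 8740, Kim), (2340, 1180, Eve), (3440, 8090, Bo), (3490, 8400, Dee), (4330, 6970, Sam), (4870, 4210, Vic), (5070, 1820, Sam), (700, 9280, Gus), (840, 2920, Bo)}.
Set difference of the two operands is {(2840, 1590, Zed), (3810, 330, Lee), (4190, 3010, Zed), (7910, 6970, Mo), (8440, 3510, Ivy), (9070, 3220, Jo), (9700, 5980, Rae)}.
π_{budget, name} gives {(2840, Zed), (3810, Lee), (4190, Zed), (7910, Mo), (8440, Ivy), (9070, Jo), (9700, Rae)}.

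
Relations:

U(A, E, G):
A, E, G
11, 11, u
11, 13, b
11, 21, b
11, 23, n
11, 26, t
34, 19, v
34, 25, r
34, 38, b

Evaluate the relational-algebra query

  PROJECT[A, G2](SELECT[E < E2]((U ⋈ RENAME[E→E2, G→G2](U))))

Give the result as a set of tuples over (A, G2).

{(11, b), (11, n), (11, t), (34, b), (34, r)}

ρ[E→E2, G→G2]: schema becomes (A, E2, G2); tuples unchanged.
U ⋈ RENAME[E→E2, G→G2](U) (natural join on A): {(11, 11, u, 11, u), (11, 11, u, 13, b), (11, 11, u, 21, b), (11, 11, u, 23, n), (11, 11, u, 26, t), (11, 13, b, 11, u), (11, 13, b, 13, b), (11, 13, b, 21, b), (11, 13, b, 23, n), (11, 13, b, 26, t), (11, 21, b, 11, u), (11, 21, b, 13, b), (11, 21, b, 21, b), (11, 21, b, 23, n), (11, 21, b, 26, t), (11, 23, n, 11, u), (11, 23, n, 13, b), (11, 23, n, 21, b), (11, 23, n, 23, n), (11, 23, n, 26, t), (11, 26, t, 11, u), (11, 26, t, 13, b), (11, 26, t, 21, b), (11, 26, t, 23, n), (11, 26, t, 26, t), (34, 19, v, 19, v), (34, 19, v, 25, r), (34, 19, v, 38, b), (34, 25, r, 19, v), (34, 25, r, 25, r), (34, 25, r, 38, b), (34, 38, b, 19, v), (34, 38, b, 25, r), (34, 38, b, 38, b)}
Selection E < E2: {(11, 11, u, 13, b), (11, 11, u, 21, b), (11, 11, u, 23, n), (11, 11, u, 26, t), (11, 13, b, 21, b), (11, 13, b, 23, n), (11, 13, b, 26, t), (11, 21, b, 23, n), (11, 21, b, 26, t), (11, 23, n, 26, t), (34, 19, v, 25, r), (34, 19, v, 38, b), (34, 25, r, 38, b)}
Projecting to A, G2 (8 duplicate(s) eliminated): {(11, b), (11, n), (11, t), (34, b), (34, r)}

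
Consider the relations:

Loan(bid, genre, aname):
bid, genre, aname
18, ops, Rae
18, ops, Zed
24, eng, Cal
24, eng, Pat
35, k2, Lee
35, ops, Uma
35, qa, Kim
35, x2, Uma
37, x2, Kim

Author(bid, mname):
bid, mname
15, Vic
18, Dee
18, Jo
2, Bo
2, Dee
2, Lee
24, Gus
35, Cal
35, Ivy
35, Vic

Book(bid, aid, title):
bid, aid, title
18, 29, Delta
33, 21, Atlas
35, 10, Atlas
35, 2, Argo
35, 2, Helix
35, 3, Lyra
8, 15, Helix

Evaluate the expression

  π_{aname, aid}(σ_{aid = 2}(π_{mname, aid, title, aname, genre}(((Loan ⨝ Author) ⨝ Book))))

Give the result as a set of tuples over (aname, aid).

{(Kim, 2), (Lee, 2), (Uma, 2)}

Loan ⋈ Author (natural join on bid): {(18, ops, Rae, Dee), (18, ops, Rae, Jo), (18, ops, Zed, Dee), (18, ops, Zed, Jo), (24, eng, Cal, Gus), (24, eng, Pat, Gus), (35, k2, Lee, Cal), (35, k2, Lee, Ivy), (35, k2, Lee, Vic), (35, ops, Uma, Cal), (35, ops, Uma, Ivy), (35, ops, Uma, Vic), (35, qa, Kim, Cal), (35, qa, Kim, Ivy), (35, qa, Kim, Vic), (35, x2, Uma, Cal), (35, x2, Uma, Ivy), (35, x2, Uma, Vic)}
(Loan ⨝ Author) ⋈ Book (natural join on bid): {(18, ops, Rae, Dee, 29, Delta), (18, ops, Rae, Jo, 29, Delta), (18, ops, Zed, Dee, 29, Delta), (18, ops, Zed, Jo, 29, Delta), (35, k2, Lee, Cal, 10, Atlas), (35, k2, Lee, Cal, 2, Argo), (35, k2, Lee, Cal, 2, Helix), (35, k2, Lee, Cal, 3, Lyra), (35, k2, Lee, Ivy, 10, Atlas), (35, k2, Lee, Ivy, 2, Argo), (35, k2, Lee, Ivy, 2, Helix), (35, k2, Lee, Ivy, 3, Lyra), (35, k2, Lee, Vic, 10, Atlas), (35, k2, Lee, Vic, 2, Argo), (35, k2, Lee, Vic, 2, Helix), (35, k2, Lee, Vic, 3, Lyra), (35, ops, Uma, Cal, 10, Atlas), (35, ops, Uma, Cal, 2, Argo), (35, ops, Uma, Cal, 2, Helix), (35, ops, Uma, Cal, 3, Lyra), (35, ops, Uma, Ivy, 10, Atlas), (35, ops, Uma, Ivy, 2, Argo), (35, ops, Uma, Ivy, 2, Helix), (35, ops, Uma, Ivy, 3, Lyra), (35, ops, Uma, Vic, 10, Atlas), (35, ops, Uma, Vic, 2, Argo), (35, ops, Uma, Vic, 2, Helix), (35, ops, Uma, Vic, 3, Lyra), (35, qa, Kim, Cal, 10, Atlas), (35, qa, Kim, Cal, 2, Argo), (35, qa, Kim, Cal, 2, Helix), (35, qa, Kim, Cal, 3, Lyra), (35, qa, Kim, Ivy, 10, Atlas), (35, qa, Kim, Ivy, 2, Argo), (35, qa, Kim, Ivy, 2, Helix), (35, qa, Kim, Ivy, 3, Lyra), (35, qa, Kim, Vic, 10, Atlas), (35, qa, Kim, Vic, 2, Argo), (35, qa, Kim, Vic, 2, Helix), (35, qa, Kim, Vic, 3, Lyra), (35, x2, Uma, Cal, 10, Atlas), (35, x2, Uma, Cal, 2, Argo), (35, x2, Uma, Cal, 2, Helix), (35, x2, Uma, Cal, 3, Lyra), (35, x2, Uma, Ivy, 10, Atlas), (35, x2, Uma, Ivy, 2, Argo), (35, x2, Uma, Ivy, 2, Helix), (35, x2, Uma, Ivy, 3, Lyra), (35, x2, Uma, Vic, 10, Atlas), (35, x2, Uma, Vic, 2, Argo), (35, x2, Uma, Vic, 2, Helix), (35, x2, Uma, Vic, 3, Lyra)}
Keep only column(s) mname, aid, title, aname, genre: {(Cal, 10, Atlas, Kim, qa), (Cal, 10, Atlas, Lee, k2), (Cal, 10, Atlas, Uma, ops), (Cal, 10, Atlas, Uma, x2), (Cal, 2, Argo, Kim, qa), (Cal, 2, Argo, Lee, k2), (Cal, 2, Argo, Uma, ops), (Cal, 2, Argo, Uma, x2), (Cal, 2, Helix, Kim, qa), (Cal, 2, Helix, Lee, k2), (Cal, 2, Helix, Uma, ops), (Cal, 2, Helix, Uma, x2), (Cal, 3, Lyra, Kim, qa), (Cal, 3, Lyra, Lee, k2), (Cal, 3, Lyra, Uma, ops), (Cal, 3, Lyra, Uma, x2), (Dee, 29, Delta, Rae, ops), (Dee, 29, Delta, Zed, ops), (Ivy, 10, Atlas, Kim, qa), (Ivy, 10, Atlas, Lee, k2), (Ivy, 10, Atlas, Uma, ops), (Ivy, 10, Atlas, Uma, x2), (Ivy, 2, Argo, Kim, qa), (Ivy, 2, Argo, Lee, k2), (Ivy, 2, Argo, Uma, ops), (Ivy, 2, Argo, Uma, x2), (Ivy, 2, Helix, Kim, qa), (Ivy, 2, Helix, Lee, k2), (Ivy, 2, Helix, Uma, ops), (Ivy, 2, Helix, Uma, x2), (Ivy, 3, Lyra, Kim, qa), (Ivy, 3, Lyra, Lee, k2), (Ivy, 3, Lyra, Uma, ops), (Ivy, 3, Lyra, Uma, x2), (Jo, 29, Delta, Rae, ops), (Jo, 29, Delta, Zed, ops), (Vic, 10, Atlas, Kim, qa), (Vic, 10, Atlas, Lee, k2), (Vic, 10, Atlas, Uma, ops), (Vic, 10, Atlas, Uma, x2), (Vic, 2, Argo, Kim, qa), (Vic, 2, Argo, Lee, k2), (Vic, 2, Argo, Uma, ops), (Vic, 2, Argo, Uma, x2), (Vic, 2, Helix, Kim, qa), (Vic, 2, Helix, Lee, k2), (Vic, 2, Helix, Uma, ops), (Vic, 2, Helix, Uma, x2), (Vic, 3, Lyra, Kim, qa), (Vic, 3, Lyra, Lee, k2), (Vic, 3, Lyra, Uma, ops), (Vic, 3, Lyra, Uma, x2)}
Filtering on aid = 2 leaves {(Cal, 2, Argo, Kim, qa), (Cal, 2, Argo, Lee, k2), (Cal, 2, Argo, Uma, ops), (Cal, 2, Argo, Uma, x2), (Cal, 2, Helix, Kim, qa), (Cal, 2, Helix, Lee, k2), (Cal, 2, Helix, Uma, ops), (Cal, 2, Helix, Uma, x2), (Ivy, 2, Argo, Kim, qa), (Ivy, 2, Argo, Lee, k2), (Ivy, 2, Argo, Uma, ops), (Ivy, 2, Argo, Uma, x2), (Ivy, 2, Helix, Kim, qa), (Ivy, 2, Helix, Lee, k2), (Ivy, 2, Helix, Uma, ops), (Ivy, 2, Helix, Uma, x2), (Vic, 2, Argo, Kim, qa), (Vic, 2, Argo, Lee, k2), (Vic, 2, Argo, Uma, ops), (Vic, 2, Argo, Uma, x2), (Vic, 2, Helix, Kim, qa), (Vic, 2, Helix, Lee, k2), (Vic, 2, Helix, Uma, ops), (Vic, 2, Helix, Uma, x2)}.
Keep only column(s) aname, aid (21 duplicate(s) eliminated): {(Kim, 2), (Lee, 2), (Uma, 2)}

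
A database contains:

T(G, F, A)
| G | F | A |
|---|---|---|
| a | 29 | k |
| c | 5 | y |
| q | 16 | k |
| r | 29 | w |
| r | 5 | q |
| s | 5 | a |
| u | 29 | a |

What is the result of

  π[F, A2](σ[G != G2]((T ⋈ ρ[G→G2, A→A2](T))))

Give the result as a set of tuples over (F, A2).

{(29, a), (29, k), (29, w), (5, a), (5, q), (5, y)}

ρ[G→G2, A→A2]: schema becomes (G2, F, A2); tuples unchanged.
Joining T and ρ[G→G2, A→A2](T) on F yields {(a, 29, k, a, k), (a, 29, k, r, w), (a, 29, k, u, a), (c, 5, y, c, y), (c, 5, y, r, q), (c, 5, y, s, a), (q, 16, k, q, k), (r, 29, w, a, k), (r, 29, w, r, w), (r, 29, w, u, a), (r, 5, q, c, y), (r, 5, q, r, q), (r, 5, q, s, a), (s, 5, a, c, y), (s, 5, a, r, q), (s, 5, a, s, a), (u, 29, a, a, k), (u, 29, a, r, w), (u, 29, a, u, a)}.
Filtering on G != G2 leaves {(a, 29, k, r, w), (a, 29, k, u, a), (c, 5, y, r, q), (c, 5, y, s, a), (r, 29, w, a, k), (r, 29, w, u, a), (r, 5, q, c, y), (r, 5, q, s, a), (s, 5, a, c, y), (s, 5, a, r, q), (u, 29, a, a, k), (u, 29, a, r, w)}.
π_{F, A2} gives {(29, a), (29, k), (29, w), (5, a), (5, q), (5, y)} (6 duplicate(s) eliminated).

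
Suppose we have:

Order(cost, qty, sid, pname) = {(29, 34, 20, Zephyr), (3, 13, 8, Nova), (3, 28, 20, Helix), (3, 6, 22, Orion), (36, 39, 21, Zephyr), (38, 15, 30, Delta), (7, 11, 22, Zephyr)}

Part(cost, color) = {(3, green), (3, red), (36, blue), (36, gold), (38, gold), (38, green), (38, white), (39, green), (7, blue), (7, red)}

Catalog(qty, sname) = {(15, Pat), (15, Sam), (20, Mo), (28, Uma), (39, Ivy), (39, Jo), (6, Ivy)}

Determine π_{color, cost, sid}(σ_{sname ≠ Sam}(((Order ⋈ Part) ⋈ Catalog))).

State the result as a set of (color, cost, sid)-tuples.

{(blue, 36, 21), (gold, 36, 21), (gold, 38, 30), (green, 3, 20), (green, 3, 22), (green, 38, 30), (red, 3, 20), (red, 3, 22), (white, 38, 30)}

Natural join on cost: {(3, 13, 8, Nova, green), (3, 13, 8, Nova, red), (3, 28, 20, Helix, green), (3, 28, 20, Helix, red), (3, 6, 22, Orion, green), (3, 6, 22, Orion, red), (36, 39, 21, Zephyr, blue), (36, 39, 21, Zephyr, gold), (38, 15, 30, Delta, gold), (38, 15, 30, Delta, green), (38, 15, 30, Delta, white), (7, 11, 22, Zephyr, blue), (7, 11, 22, Zephyr, red)}
Natural join on qty: {(3, 28, 20, Helix, green, Uma), (3, 28, 20, Helix, red, Uma), (3, 6, 22, Orion, green, Ivy), (3, 6, 22, Orion, red, Ivy), (36, 39, 21, Zephyr, blue, Ivy), (36, 39, 21, Zephyr, blue, Jo), (36, 39, 21, Zephyr, gold, Ivy), (36, 39, 21, Zephyr, gold, Jo), (38, 15, 30, Delta, gold, Pat), (38, 15, 30, Delta, gold, Sam), (38, 15, 30, Delta, green, Pat), (38, 15, 30, Delta, green, Sam), (38, 15, 30, Delta, white, Pat), (38, 15, 30, Delta, white, Sam)}
Filtering on sname ≠ Sam leaves {(3, 28, 20, Helix, green, Uma), (3, 28, 20, Helix, red, Uma), (3, 6, 22, Orion, green, Ivy), (3, 6, 22, Orion, red, Ivy), (36, 39, 21, Zephyr, blue, Ivy), (36, 39, 21, Zephyr, blue, Jo), (36, 39, 21, Zephyr, gold, Ivy), (36, 39, 21, Zephyr, gold, Jo), (38, 15, 30, Delta, gold, Pat), (38, 15, 30, Delta, green, Pat), (38, 15, 30, Delta, white, Pat)}.
Projecting to color, cost, sid (2 duplicate(s) eliminated): {(blue, 36, 21), (gold, 36, 21), (gold, 38, 30), (green, 3, 20), (green, 3, 22), (green, 38, 30), (red, 3, 20), (red, 3, 22), (white, 38, 30)}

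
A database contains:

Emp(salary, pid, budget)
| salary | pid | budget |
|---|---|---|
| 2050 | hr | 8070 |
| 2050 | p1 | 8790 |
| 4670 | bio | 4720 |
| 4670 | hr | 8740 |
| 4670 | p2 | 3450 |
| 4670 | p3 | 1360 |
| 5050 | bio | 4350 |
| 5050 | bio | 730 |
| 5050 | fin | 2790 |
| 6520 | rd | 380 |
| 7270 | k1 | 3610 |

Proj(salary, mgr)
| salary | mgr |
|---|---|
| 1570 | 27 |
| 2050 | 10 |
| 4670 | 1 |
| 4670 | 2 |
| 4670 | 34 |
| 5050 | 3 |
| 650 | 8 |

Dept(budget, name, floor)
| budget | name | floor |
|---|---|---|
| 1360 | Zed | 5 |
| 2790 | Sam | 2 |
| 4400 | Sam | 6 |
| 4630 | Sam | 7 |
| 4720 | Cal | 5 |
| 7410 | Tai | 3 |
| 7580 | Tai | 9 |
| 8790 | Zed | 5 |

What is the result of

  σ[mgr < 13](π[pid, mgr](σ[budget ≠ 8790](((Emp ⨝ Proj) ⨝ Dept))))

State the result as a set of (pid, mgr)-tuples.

{(bio, 1), (bio, 2), (fin, 3), (p3, 1), (p3, 2)}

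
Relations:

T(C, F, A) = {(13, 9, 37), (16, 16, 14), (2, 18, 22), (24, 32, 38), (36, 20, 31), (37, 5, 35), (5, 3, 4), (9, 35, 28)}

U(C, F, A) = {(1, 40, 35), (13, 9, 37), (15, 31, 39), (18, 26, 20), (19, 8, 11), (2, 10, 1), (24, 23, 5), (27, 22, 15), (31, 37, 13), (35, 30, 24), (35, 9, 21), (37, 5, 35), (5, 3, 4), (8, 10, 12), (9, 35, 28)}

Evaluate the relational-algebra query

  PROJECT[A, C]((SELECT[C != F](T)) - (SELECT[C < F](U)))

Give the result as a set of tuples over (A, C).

{(22, 2), (31, 36), (35, 37), (37, 13), (38, 24), (4, 5)}

Filtering on C != F leaves {(13, 9, 37), (2, 18, 22), (24, 32, 38), (36, 20, 31), (37, 5, 35), (5, 3, 4), (9, 35, 28)}.
Filtering on C < F leaves {(1, 40, 35), (15, 31, 39), (18, 26, 20), (2, 10, 1), (31, 37, 13), (8, 10, 12), (9, 35, 28)}.
Difference: {(13, 9, 37), (2, 18, 22), (24, 32, 38), (36, 20, 31), (37, 5, 35), (5, 3, 4), (9, 35, 28)} with {(1, 40, 35), (15, 31, 39), (18, 26, 20), (2, 10, 1), (31, 37, 13), (8, 10, 12), (9, 35, 28)} → {(13, 9, 37), (2, 18, 22), (24, 32, 38), (36, 20, 31), (37, 5, 35), (5, 3, 4)}
Projecting to A, C: {(22, 2), (31, 36), (35, 37), (37, 13), (38, 24), (4, 5)}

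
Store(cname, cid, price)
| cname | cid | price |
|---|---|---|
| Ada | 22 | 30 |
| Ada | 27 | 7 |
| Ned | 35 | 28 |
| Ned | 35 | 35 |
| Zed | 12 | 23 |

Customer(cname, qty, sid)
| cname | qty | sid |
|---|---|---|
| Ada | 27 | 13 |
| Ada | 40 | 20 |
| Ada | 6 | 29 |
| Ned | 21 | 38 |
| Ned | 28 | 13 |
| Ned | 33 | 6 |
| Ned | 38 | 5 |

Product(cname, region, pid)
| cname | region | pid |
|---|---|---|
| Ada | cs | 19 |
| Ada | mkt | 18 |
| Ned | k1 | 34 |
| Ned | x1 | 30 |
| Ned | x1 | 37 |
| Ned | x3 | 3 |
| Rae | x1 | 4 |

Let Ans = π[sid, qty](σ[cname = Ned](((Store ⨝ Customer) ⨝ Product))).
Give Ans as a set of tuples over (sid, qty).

Joining Store and Customer on cname yields {(Ada, 22, 30, 27, 13), (Ada, 22, 30, 40, 20), (Ada, 22, 30, 6, 29), (Ada, 27, 7, 27, 13), (Ada, 27, 7, 40, 20), (Ada, 27, 7, 6, 29), (Ned, 35, 28, 21, 38), (Ned, 35, 28, 28, 13), (Ned, 35, 28, 33, 6), (Ned, 35, 28, 38, 5), (Ned, 35, 35, 21, 38), (Ned, 35, 35, 28, 13), (Ned, 35, 35, 33, 6), (Ned, 35, 35, 38, 5)}.
Joining (Store ⨝ Customer) and Product on cname yields {(Ada, 22, 30, 27, 13, cs, 19), (Ada, 22, 30, 27, 13, mkt, 18), (Ada, 22, 30, 40, 20, cs, 19), (Ada, 22, 30, 40, 20, mkt, 18), (Ada, 22, 30, 6, 29, cs, 19), (Ada, 22, 30, 6, 29, mkt, 18), (Ada, 27, 7, 27, 13, cs, 19), (Ada, 27, 7, 27, 13, mkt, 18), (Ada, 27, 7, 40, 20, cs, 19), (Ada, 27, 7, 40, 20, mkt, 18), (Ada, 27, 7, 6, 29, cs, 19), (Ada, 27, 7, 6, 29, mkt, 18), (Ned, 35, 28, 21, 38, k1, 34), (Ned, 35, 28, 21, 38, x1, 30), (Ned, 35, 28, 21, 38, x1, 37), (Ned, 35, 28, 21, 38, x3, 3), (Ned, 35, 28, 28, 13, k1, 34), (Ned, 35, 28, 28, 13, x1, 30), (Ned, 35, 28, 28, 13, x1, 37), (Ned, 35, 28, 28, 13, x3, 3), (Ned, 35, 28, 33, 6, k1, 34), (Ned, 35, 28, 33, 6, x1, 30), (Ned, 35, 28, 33, 6, x1, 37), (Ned, 35, 28, 33, 6, x3, 3), (Ned, 35, 28, 38, 5, k1, 34), (Ned, 35, 28, 38, 5, x1, 30), (Ned, 35, 28, 38, 5, x1, 37), (Ned, 35, 28, 38, 5, x3, 3), (Ned, 35, 35, 21, 38, k1, 34), (Ned, 35, 35, 21, 38, x1, 30), (Ned, 35, 35, 21, 38, x1, 37), (Ned, 35, 35, 21, 38, x3, 3), (Ned, 35, 35, 28, 13, k1, 34), (Ned, 35, 35, 28, 13, x1, 30), (Ned, 35, 35, 28, 13, x1, 37), (Ned, 35, 35, 28, 13, x3, 3), (Ned, 35, 35, 33, 6, k1, 34), (Ned, 35, 35, 33, 6, x1, 30), (Ned, 35, 35, 33, 6, x1, 37), (Ned, 35, 35, 33, 6, x3, 3), (Ned, 35, 35, 38, 5, k1, 34), (Ned, 35, 35, 38, 5, x1, 30), (Ned, 35, 35, 38, 5, x1, 37), (Ned, 35, 35, 38, 5, x3, 3)}.
Filtering on cname = Ned leaves {(Ned, 35, 28, 21, 38, k1, 34), (Ned, 35, 28, 21, 38, x1, 30), (Ned, 35, 28, 21, 38, x1, 37), (Ned, 35, 28, 21, 38, x3, 3), (Ned, 35, 28, 28, 13, k1, 34), (Ned, 35, 28, 28, 13, x1, 30), (Ned, 35, 28, 28, 13, x1, 37), (Ned, 35, 28, 28, 13, x3, 3), (Ned, 35, 28, 33, 6, k1, 34), (Ned, 35, 28, 33, 6, x1, 30), (Ned, 35, 28, 33, 6, x1, 37), (Ned, 35, 28, 33, 6, x3, 3), (Ned, 35, 28, 38, 5, k1, 34), (Ned, 35, 28, 38, 5, x1, 30), (Ned, 35, 28, 38, 5, x1, 37), (Ned, 35, 28, 38, 5, x3, 3), (Ned, 35, 35, 21, 38, k1, 34), (Ned, 35, 35, 21, 38, x1, 30), (Ned, 35, 35, 21, 38, x1, 37), (Ned, 35, 35, 21, 38, x3, 3), (Ned, 35, 35, 28, 13, k1, 34), (Ned, 35, 35, 28, 13, x1, 30), (Ned, 35, 35, 28, 13, x1, 37), (Ned, 35, 35, 28, 13, x3, 3), (Ned, 35, 35, 33, 6, k1, 34), (Ned, 35, 35, 33, 6, x1, 30), (Ned, 35, 35, 33, 6, x1, 37), (Ned, 35, 35, 33, 6, x3, 3), (Ned, 35, 35, 38, 5, k1, 34), (Ned, 35, 35, 38, 5, x1, 30), (Ned, 35, 35, 38, 5, x1, 37), (Ned, 35, 35, 38, 5, x3, 3)}.
Keep only column(s) sid, qty (28 duplicate(s) eliminated): {(13, 28), (38, 21), (5, 38), (6, 33)}

{(13, 28), (38, 21), (5, 38), (6, 33)}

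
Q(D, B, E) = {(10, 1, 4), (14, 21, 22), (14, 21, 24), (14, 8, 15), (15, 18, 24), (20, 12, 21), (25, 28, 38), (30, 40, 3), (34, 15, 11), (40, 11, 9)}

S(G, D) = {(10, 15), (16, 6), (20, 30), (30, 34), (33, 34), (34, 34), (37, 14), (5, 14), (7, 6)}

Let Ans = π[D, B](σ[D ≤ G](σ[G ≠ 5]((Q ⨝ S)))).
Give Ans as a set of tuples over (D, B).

{(14, 21), (14, 8), (34, 15)}

Q ⋈ S (natural join on D): {(14, 21, 22, 37), (14, 21, 22, 5), (14, 21, 24, 37), (14, 21, 24, 5), (14, 8, 15, 37), (14, 8, 15, 5), (15, 18, 24, 10), (30, 40, 3, 20), (34, 15, 11, 30), (34, 15, 11, 33), (34, 15, 11, 34)}
Selection G ≠ 5: {(14, 21, 22, 37), (14, 21, 24, 37), (14, 8, 15, 37), (15, 18, 24, 10), (30, 40, 3, 20), (34, 15, 11, 30), (34, 15, 11, 33), (34, 15, 11, 34)}
Selection D ≤ G: {(14, 21, 22, 37), (14, 21, 24, 37), (14, 8, 15, 37), (34, 15, 11, 34)}
π_{D, B} gives {(14, 21), (14, 8), (34, 15)} (1 duplicate(s) eliminated).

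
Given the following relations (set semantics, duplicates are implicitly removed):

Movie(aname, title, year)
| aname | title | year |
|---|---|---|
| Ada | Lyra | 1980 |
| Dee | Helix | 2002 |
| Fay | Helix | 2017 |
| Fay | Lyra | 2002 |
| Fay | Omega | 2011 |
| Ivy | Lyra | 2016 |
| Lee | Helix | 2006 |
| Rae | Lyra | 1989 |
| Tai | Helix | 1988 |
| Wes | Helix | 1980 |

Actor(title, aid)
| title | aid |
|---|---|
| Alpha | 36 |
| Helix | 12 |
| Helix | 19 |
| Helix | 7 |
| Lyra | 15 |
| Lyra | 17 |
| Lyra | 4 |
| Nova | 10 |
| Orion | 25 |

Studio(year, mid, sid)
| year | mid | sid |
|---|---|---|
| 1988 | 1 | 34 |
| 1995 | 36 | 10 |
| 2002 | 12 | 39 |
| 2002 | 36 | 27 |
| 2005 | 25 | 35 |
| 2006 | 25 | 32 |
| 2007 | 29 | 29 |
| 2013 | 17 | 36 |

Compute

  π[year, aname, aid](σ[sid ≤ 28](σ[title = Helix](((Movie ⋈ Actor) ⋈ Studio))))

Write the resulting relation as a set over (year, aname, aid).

{(2002, Dee, 12), (2002, Dee, 19), (2002, Dee, 7)}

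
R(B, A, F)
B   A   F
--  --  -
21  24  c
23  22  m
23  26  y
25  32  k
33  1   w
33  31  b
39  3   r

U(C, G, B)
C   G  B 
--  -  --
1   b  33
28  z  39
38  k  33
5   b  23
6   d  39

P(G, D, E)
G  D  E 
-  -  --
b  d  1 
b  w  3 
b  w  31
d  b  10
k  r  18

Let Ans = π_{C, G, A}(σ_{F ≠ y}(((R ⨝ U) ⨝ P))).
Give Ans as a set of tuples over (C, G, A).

Natural join on B: {(23, 22, m, 5, b), (23, 26, y, 5, b), (33, 1, w, 1, b), (33, 1, w, 38, k), (33, 31, b, 1, b), (33, 31, b, 38, k), (39, 3, r, 28, z), (39, 3, r, 6, d)}
Natural join on G: {(23, 22, m, 5, b, d, 1), (23, 22, m, 5, b, w, 3), (23, 22, m, 5, b, w, 31), (23, 26, y, 5, b, d, 1), (23, 26, y, 5, b, w, 3), (23, 26, y, 5, b, w, 31), (33, 1, w, 1, b, d, 1), (33, 1, w, 1, b, w, 3), (33, 1, w, 1, b, w, 31), (33, 1, w, 38, k, r, 18), (33, 31, b, 1, b, d, 1), (33, 31, b, 1, b, w, 3), (33, 31, b, 1, b, w, 31), (33, 31, b, 38, k, r, 18), (39, 3, r, 6, d, b, 10)}
Apply σ_{F ≠ y}; surviving tuples: {(23, 22, m, 5, b, d, 1), (23, 22, m, 5, b, w, 3), (23, 22, m, 5, b, w, 31), (33, 1, w, 1, b, d, 1), (33, 1, w, 1, b, w, 3), (33, 1, w, 1, b, w, 31), (33, 1, w, 38, k, r, 18), (33, 31, b, 1, b, d, 1), (33, 31, b, 1, b, w, 3), (33, 31, b, 1, b, w, 31), (33, 31, b, 38, k, r, 18), (39, 3, r, 6, d, b, 10)}
Projecting to C, G, A (6 duplicate(s) eliminated): {(1, b, 1), (1, b, 31), (38, k, 1), (38, k, 31), (5, b, 22), (6, d, 3)}

{(1, b, 1), (1, b, 31), (38, k, 1), (38, k, 31), (5, b, 22), (6, d, 3)}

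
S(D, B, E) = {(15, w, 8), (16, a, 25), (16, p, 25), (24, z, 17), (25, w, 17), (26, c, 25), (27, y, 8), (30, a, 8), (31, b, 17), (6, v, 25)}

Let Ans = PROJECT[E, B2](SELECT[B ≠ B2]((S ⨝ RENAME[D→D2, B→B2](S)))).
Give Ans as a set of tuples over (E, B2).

{(17, b), (17, w), (17, z), (25, a), (25, c), (25, p), (25, v), (8, a), (8, w), (8, y)}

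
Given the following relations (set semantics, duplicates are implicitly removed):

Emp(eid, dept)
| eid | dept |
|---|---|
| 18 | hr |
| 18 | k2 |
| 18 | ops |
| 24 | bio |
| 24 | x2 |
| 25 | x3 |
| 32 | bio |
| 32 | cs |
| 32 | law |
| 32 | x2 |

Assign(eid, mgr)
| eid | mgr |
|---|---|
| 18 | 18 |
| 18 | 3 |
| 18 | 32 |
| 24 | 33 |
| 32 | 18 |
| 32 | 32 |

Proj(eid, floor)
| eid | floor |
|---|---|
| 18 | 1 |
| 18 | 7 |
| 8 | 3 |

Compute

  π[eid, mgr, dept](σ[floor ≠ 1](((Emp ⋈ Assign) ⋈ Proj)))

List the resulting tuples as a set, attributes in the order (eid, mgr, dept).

{(18, 18, hr), (18, 18, k2), (18, 18, ops), (18, 3, hr), (18, 3, k2), (18, 3, ops), (18, 32, hr), (18, 32, k2), (18, 32, ops)}

Emp ⋈ Assign (natural join on eid): {(18, hr, 18), (18, hr, 3), (18, hr, 32), (18, k2, 18), (18, k2, 3), (18, k2, 32), (18, ops, 18), (18, ops, 3), (18, ops, 32), (24, bio, 33), (24, x2, 33), (32, bio, 18), (32, bio, 32), (32, cs, 18), (32, cs, 32), (32, law, 18), (32, law, 32), (32, x2, 18), (32, x2, 32)}
(Emp ⋈ Assign) ⋈ Proj (natural join on eid): {(18, hr, 18, 1), (18, hr, 18, 7), (18, hr, 3, 1), (18, hr, 3, 7), (18, hr, 32, 1), (18, hr, 32, 7), (18, k2, 18, 1), (18, k2, 18, 7), (18, k2, 3, 1), (18, k2, 3, 7), (18, k2, 32, 1), (18, k2, 32, 7), (18, ops, 18, 1), (18, ops, 18, 7), (18, ops, 3, 1), (18, ops, 3, 7), (18, ops, 32, 1), (18, ops, 32, 7)}
Selection floor ≠ 1: {(18, hr, 18, 7), (18, hr, 3, 7), (18, hr, 32, 7), (18, k2, 18, 7), (18, k2, 3, 7), (18, k2, 32, 7), (18, ops, 18, 7), (18, ops, 3, 7), (18, ops, 32, 7)}
π[eid, mgr, dept]: project onto (eid, mgr, dept) → {(18, 18, hr), (18, 18, k2), (18, 18, ops), (18, 3, hr), (18, 3, k2), (18, 3, ops), (18, 32, hr), (18, 32, k2), (18, 32, ops)}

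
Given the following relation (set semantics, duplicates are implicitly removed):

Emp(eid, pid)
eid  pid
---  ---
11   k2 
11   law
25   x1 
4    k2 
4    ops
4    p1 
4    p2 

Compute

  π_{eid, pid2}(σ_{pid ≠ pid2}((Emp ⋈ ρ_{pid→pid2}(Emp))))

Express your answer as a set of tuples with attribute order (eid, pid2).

{(11, k2), (11, law), (4, k2), (4, ops), (4, p1), (4, p2)}

ρ[pid→pid2]: schema becomes (eid, pid2); tuples unchanged.
Natural join on eid: {(11, k2, k2), (11, k2, law), (11, law, k2), (11, law, law), (25, x1, x1), (4, k2, k2), (4, k2, ops), (4, k2, p1), (4, k2, p2), (4, ops, k2), (4, ops, ops), (4, ops, p1), (4, ops, p2), (4, p1, k2), (4, p1, ops), (4, p1, p1), (4, p1, p2), (4, p2, k2), (4, p2, ops), (4, p2, p1), (4, p2, p2)}
σ[pid ≠ pid2]: keep tuples satisfying pid ≠ pid2 → {(11, k2, law), (11, law, k2), (4, k2, ops), (4, k2, p1), (4, k2, p2), (4, ops, k2), (4, ops, p1), (4, ops, p2), (4, p1, k2), (4, p1, ops), (4, p1, p2), (4, p2, k2), (4, p2, ops), (4, p2, p1)}
π[eid, pid2]: project onto (eid, pid2) (8 duplicate(s) eliminated) → {(11, k2), (11, law), (4, k2), (4, ops), (4, p1), (4, p2)}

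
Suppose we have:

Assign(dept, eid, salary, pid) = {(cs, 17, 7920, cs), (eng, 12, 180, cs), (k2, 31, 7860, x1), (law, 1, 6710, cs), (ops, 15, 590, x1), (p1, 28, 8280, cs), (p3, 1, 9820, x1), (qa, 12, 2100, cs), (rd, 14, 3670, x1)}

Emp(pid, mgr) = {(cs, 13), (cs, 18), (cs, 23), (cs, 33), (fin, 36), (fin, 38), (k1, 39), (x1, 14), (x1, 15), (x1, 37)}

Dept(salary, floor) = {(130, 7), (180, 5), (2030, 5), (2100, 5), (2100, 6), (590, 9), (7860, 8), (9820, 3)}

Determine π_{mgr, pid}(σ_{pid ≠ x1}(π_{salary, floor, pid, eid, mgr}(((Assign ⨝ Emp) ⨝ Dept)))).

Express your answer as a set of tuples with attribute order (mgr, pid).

Natural join on pid: {(cs, 17, 7920, cs, 13), (cs, 17, 7920, cs, 18), (cs, 17, 7920, cs, 23), (cs, 17, 7920, cs, 33), (eng, 12, 180, cs, 13), (eng, 12, 180, cs, 18), (eng, 12, 180, cs, 23), (eng, 12, 180, cs, 33), (k2, 31, 7860, x1, 14), (k2, 31, 7860, x1, 15), (k2, 31, 7860, x1, 37), (law, 1, 6710, cs, 13), (law, 1, 6710, cs, 18), (law, 1, 6710, cs, 23), (law, 1, 6710, cs, 33), (ops, 15, 590, x1, 14), (ops, 15, 590, x1, 15), (ops, 15, 590, x1, 37), (p1, 28, 8280, cs, 13), (p1, 28, 8280, cs, 18), (p1, 28, 8280, cs, 23), (p1, 28, 8280, cs, 33), (p3, 1, 9820, x1, 14), (p3, 1, 9820, x1, 15), (p3, 1, 9820, x1, 37), (qa, 12, 2100, cs, 13), (qa, 12, 2100, cs, 18), (qa, 12, 2100, cs, 23), (qa, 12, 2100, cs, 33), (rd, 14, 3670, x1, 14), (rd, 14, 3670, x1, 15), (rd, 14, 3670, x1, 37)}
Natural join on salary: {(eng, 12, 180, cs, 13, 5), (eng, 12, 180, cs, 18, 5), (eng, 12, 180, cs, 23, 5), (eng, 12, 180, cs, 33, 5), (k2, 31, 7860, x1, 14, 8), (k2, 31, 7860, x1, 15, 8), (k2, 31, 7860, x1, 37, 8), (ops, 15, 590, x1, 14, 9), (ops, 15, 590, x1, 15, 9), (ops, 15, 590, x1, 37, 9), (p3, 1, 9820, x1, 14, 3), (p3, 1, 9820, x1, 15, 3), (p3, 1, 9820, x1, 37, 3), (qa, 12, 2100, cs, 13, 5), (qa, 12, 2100, cs, 13, 6), (qa, 12, 2100, cs, 18, 5), (qa, 12, 2100, cs, 18, 6), (qa, 12, 2100, cs, 23, 5), (qa, 12, 2100, cs, 23, 6), (qa, 12, 2100, cs, 33, 5), (qa, 12, 2100, cs, 33, 6)}
π_{salary, floor, pid, eid, mgr} gives {(180, 5, cs, 12, 13), (180, 5, cs, 12, 18), (180, 5, cs, 12, 23), (180, 5, cs, 12, 33), (2100, 5, cs, 12, 13), (2100, 5, cs, 12, 18), (2100, 5, cs, 12, 23), (2100, 5, cs, 12, 33), (2100, 6, cs, 12, 13), (2100, 6, cs, 12, 18), (2100, 6, cs, 12, 23), (2100, 6, cs, 12, 33), (590, 9, x1, 15, 14), (590, 9, x1, 15, 15), (590, 9, x1, 15, 37), (7860, 8, x1, 31, 14), (7860, 8, x1, 31, 15), (7860, 8, x1, 31, 37), (9820, 3, x1, 1, 14), (9820, 3, x1, 1, 15), (9820, 3, x1, 1, 37)}.
Filtering on pid ≠ x1 leaves {(180, 5, cs, 12, 13), (180, 5, cs, 12, 18), (180, 5, cs, 12, 23), (180, 5, cs, 12, 33), (2100, 5, cs, 12, 13), (2100, 5, cs, 12, 18), (2100, 5, cs, 12, 23), (2100, 5, cs, 12, 33), (2100, 6, cs, 12, 13), (2100, 6, cs, 12, 18), (2100, 6, cs, 12, 23), (2100, 6, cs, 12, 33)}.
π_{mgr, pid} gives {(13, cs), (18, cs), (23, cs), (33, cs)} (8 duplicate(s) eliminated).

{(13, cs), (18, cs), (23, cs), (33, cs)}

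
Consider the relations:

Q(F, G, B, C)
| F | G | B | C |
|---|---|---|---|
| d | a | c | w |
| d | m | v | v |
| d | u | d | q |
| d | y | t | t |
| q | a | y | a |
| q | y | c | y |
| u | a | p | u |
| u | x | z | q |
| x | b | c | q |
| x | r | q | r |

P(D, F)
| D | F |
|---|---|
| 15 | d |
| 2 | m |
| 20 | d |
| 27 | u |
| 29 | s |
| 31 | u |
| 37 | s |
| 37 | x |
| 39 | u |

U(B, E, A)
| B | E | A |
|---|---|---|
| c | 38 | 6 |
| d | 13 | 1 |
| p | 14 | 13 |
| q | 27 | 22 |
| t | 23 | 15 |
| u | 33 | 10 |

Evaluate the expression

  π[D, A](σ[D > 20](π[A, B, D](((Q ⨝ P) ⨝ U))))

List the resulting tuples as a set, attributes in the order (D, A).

{(27, 13), (31, 13), (37, 22), (37, 6), (39, 13)}

Q ⋈ P (natural join on F): {(d, a, c, w, 15), (d, a, c, w, 20), (d, m, v, v, 15), (d, m, v, v, 20), (d, u, d, q, 15), (d, u, d, q, 20), (d, y, t, t, 15), (d, y, t, t, 20), (u, a, p, u, 27), (u, a, p, u, 31), (u, a, p, u, 39), (u, x, z, q, 27), (u, x, z, q, 31), (u, x, z, q, 39), (x, b, c, q, 37), (x, r, q, r, 37)}
(Q ⨝ P) ⋈ U (natural join on B): {(d, a, c, w, 15, 38, 6), (d, a, c, w, 20, 38, 6), (d, u, d, q, 15, 13, 1), (d, u, d, q, 20, 13, 1), (d, y, t, t, 15, 23, 15), (d, y, t, t, 20, 23, 15), (u, a, p, u, 27, 14, 13), (u, a, p, u, 31, 14, 13), (u, a, p, u, 39, 14, 13), (x, b, c, q, 37, 38, 6), (x, r, q, r, 37, 27, 22)}
Projecting to A, B, D: {(1, d, 15), (1, d, 20), (13, p, 27), (13, p, 31), (13, p, 39), (15, t, 15), (15, t, 20), (22, q, 37), (6, c, 15), (6, c, 20), (6, c, 37)}
σ[D > 20]: keep tuples satisfying D > 20 → {(13, p, 27), (13, p, 31), (13, p, 39), (22, q, 37), (6, c, 37)}
Projecting to D, A: {(27, 13), (31, 13), (37, 22), (37, 6), (39, 13)}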